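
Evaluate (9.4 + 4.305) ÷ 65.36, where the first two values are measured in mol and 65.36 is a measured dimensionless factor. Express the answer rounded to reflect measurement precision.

0.210 mol

9.4 mol + 4.305 mol = 13.705 mol; the sum is limited to 1 decimal place (3 s.f.).
Carrying full precision, 13.705 ÷ 65.36 = 0.209684822521… mol; 65.36 has 4 s.f., so the result keeps min(3, 4) = 3 s.f.
Rounded to 3 significant figures: 0.210 mol.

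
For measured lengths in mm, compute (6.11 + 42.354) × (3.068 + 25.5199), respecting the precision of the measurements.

6.11 + 42.354 = 48.464, limited to 2 d.p. → 4 s.f.; 3.068 + 25.5199 = 28.5879, limited to 3 d.p. → 5 s.f.
Carrying full precision, 48.464 × 28.5879 = 1385.4839856; keep min(4, 5) = 4 s.f.
Rounded to 4 significant figures: 1385 mm².

1385 mm²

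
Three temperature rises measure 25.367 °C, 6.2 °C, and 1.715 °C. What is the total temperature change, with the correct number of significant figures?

25.367 °C + 6.2 °C + 1.715 °C = 33.282 °C.
Addition/subtraction keeps the fewest decimal places: 25.367 → 3 decimal places, 6.2 → 1 decimal place, 1.715 → 3 decimal places; limit is 1.
Rounded to 1 decimal place: 33.3 °C.

33.3 °C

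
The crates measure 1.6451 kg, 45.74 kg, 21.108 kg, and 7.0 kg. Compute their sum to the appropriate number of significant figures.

75.5 kg

1.6451 kg + 45.74 kg + 21.108 kg + 7.0 kg = 75.4931 kg.
Addition/subtraction keeps the fewest decimal places: 1.6451 → 4 decimal places, 45.74 → 2 decimal places, 21.108 → 3 decimal places, 7.0 → 1 decimal place; limit is 1.
Rounded to 1 decimal place: 75.5 kg.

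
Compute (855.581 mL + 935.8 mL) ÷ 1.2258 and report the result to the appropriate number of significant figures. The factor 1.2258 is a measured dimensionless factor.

1461.4 mL

855.581 mL + 935.8 mL = 1791.381 mL; the sum is limited to 1 decimal place (5 s.f.).
Carrying full precision, 1791.381 ÷ 1.2258 = 1461.39745472… mL; 1.2258 has 5 s.f., so the result keeps min(5, 5) = 5 s.f.
Rounded to 5 significant figures: 1461.4 mL.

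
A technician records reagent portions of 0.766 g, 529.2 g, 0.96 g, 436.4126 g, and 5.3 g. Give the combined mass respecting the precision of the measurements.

9.726 × 10^2 g

0.766 g + 529.2 g + 0.96 g + 436.4126 g + 5.3 g = 972.6386 g.
Addition/subtraction keeps the fewest decimal places: 0.766 → 3 decimal places, 529.2 → 1 decimal place, 0.96 → 2 decimal places, 436.4126 → 4 decimal places, 5.3 → 1 decimal place; limit is 1.
Rounded to 1 decimal place: 9.726 × 10^2 g.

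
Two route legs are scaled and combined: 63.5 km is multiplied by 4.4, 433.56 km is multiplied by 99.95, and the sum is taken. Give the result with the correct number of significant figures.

63.5 × 4.4 = 279.4 → 2.8 × 10^2 km (2 s.f., last digit at the 10^1 place).
433.56 × 99.95 = 43334.322 → 4.333 × 10^4 km (4 s.f., last digit at the 10^1 place).
Sum: 43613.722 km; keep the coarser place, 10^1.
Result: 4.361 × 10^4 km.

4.361 × 10^4 km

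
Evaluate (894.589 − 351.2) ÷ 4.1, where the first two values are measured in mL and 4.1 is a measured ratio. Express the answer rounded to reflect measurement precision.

894.589 mL − 351.2 mL = 543.389 mL; the difference is limited to 1 decimal place (4 s.f.).
Carrying full precision, 543.389 ÷ 4.1 = 132.533902439… mL; 4.1 has 2 s.f., so the result keeps min(4, 2) = 2 s.f.
Rounded to 2 significant figures: 1.3 × 10² mL.

1.3 × 10² mL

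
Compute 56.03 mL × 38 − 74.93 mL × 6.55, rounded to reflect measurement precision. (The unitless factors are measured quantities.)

56.03 × 38 = 2129.14 → 2.1 × 10^3 mL (2 s.f., last digit at the 10^2 place).
74.93 × 6.55 = 490.7915 → 491 mL (3 s.f., last digit at the 10^0 place).
Difference: 1638.3485 mL; keep the coarser place, 10^2.
Result: 1.6 × 10^3 mL.

1.6 × 10^3 mL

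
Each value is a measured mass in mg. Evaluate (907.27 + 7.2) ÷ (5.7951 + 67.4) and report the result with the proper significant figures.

907.27 + 7.2 = 914.47, limited to 1 d.p. → 4 s.f.; 5.7951 + 67.4 = 73.1951, limited to 1 d.p. → 3 s.f.
Carrying full precision, 914.47 ÷ 73.1951 = 12.4935958828…; keep min(4, 3) = 3 s.f.
Rounded to 3 significant figures: 12.5.

12.5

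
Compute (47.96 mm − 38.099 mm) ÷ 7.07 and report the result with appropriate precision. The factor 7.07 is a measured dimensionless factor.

47.96 mm − 38.099 mm = 9.861 mm; the difference is limited to 2 decimal places (3 s.f.).
Carrying full precision, 9.861 ÷ 7.07 = 1.39476661952… mm; 7.07 has 3 s.f., so the result keeps min(3, 3) = 3 s.f.
Rounded to 3 significant figures: 1.39 mm.

1.39 mm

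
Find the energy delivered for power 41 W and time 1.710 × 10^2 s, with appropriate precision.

energy delivered = 41 W × 1.710 × 10^2 s = 7011 J.
41 has 2 significant figures; 1.710 × 10^2 has 4.
Division/multiplication keeps the fewest: 2 significant figures.
Rounded: 7.0 × 10^3 J.

7.0 × 10^3 J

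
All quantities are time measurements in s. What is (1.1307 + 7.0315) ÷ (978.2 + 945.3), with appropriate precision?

4.2434 × 10^-3

1.1307 + 7.0315 = 8.1622, limited to 4 d.p. → 5 s.f.; 978.2 + 945.3 = 1923.5, limited to 1 d.p. → 5 s.f.
Carrying full precision, 8.1622 ÷ 1923.5 = 0.0042434104497…; keep min(5, 5) = 5 s.f.
Rounded to 5 significant figures: 4.2434 × 10^-3.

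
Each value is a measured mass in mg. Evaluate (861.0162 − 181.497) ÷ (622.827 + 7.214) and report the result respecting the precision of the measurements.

861.0162 − 181.497 = 679.5192, limited to 3 d.p. → 6 s.f.; 622.827 + 7.214 = 630.041, limited to 3 d.p. → 6 s.f.
Carrying full precision, 679.5192 ÷ 630.041 = 1.0785317146…; keep min(6, 6) = 6 s.f.
Rounded to 6 significant figures: 1.07853.

1.07853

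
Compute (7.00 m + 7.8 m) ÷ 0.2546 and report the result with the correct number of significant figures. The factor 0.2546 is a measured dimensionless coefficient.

58.1 m

7.00 m + 7.8 m = 14.80 m; the sum is limited to 1 decimal place (3 s.f.).
Carrying full precision, 14.80 ÷ 0.2546 = 58.1304006284… m; 0.2546 has 4 s.f., so the result keeps min(3, 4) = 3 s.f.
Rounded to 3 significant figures: 58.1 m.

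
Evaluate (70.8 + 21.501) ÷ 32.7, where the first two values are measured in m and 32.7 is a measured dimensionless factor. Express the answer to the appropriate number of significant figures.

2.82 m

70.8 m + 21.501 m = 92.301 m; the sum is limited to 1 decimal place (3 s.f.).
Carrying full precision, 92.301 ÷ 32.7 = 2.82266055046… m; 32.7 has 3 s.f., so the result keeps min(3, 3) = 3 s.f.
Rounded to 3 significant figures: 2.82 m.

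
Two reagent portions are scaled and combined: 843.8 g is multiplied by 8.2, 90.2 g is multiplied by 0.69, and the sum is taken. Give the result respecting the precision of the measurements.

843.8 × 8.2 = 6919.16 → 6.9 × 10³ g (2 s.f., last digit at the 10^2 place).
90.2 × 0.69 = 62.238 → 62 g (2 s.f., last digit at the 10^0 place).
Sum: 6981.398 g; keep the coarser place, 10^2.
Result: 7.0 × 10³ g.

7.0 × 10³ g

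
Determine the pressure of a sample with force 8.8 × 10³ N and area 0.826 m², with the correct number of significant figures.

1.1 × 10⁴ Pa

pressure = 8.8 × 10³ N ÷ 0.826 m² = 10653.7530266… Pa.
8.8 × 10³ has 2 significant figures; 0.826 has 3.
Division/multiplication keeps the fewest: 2 significant figures.
Rounded: 1.1 × 10⁴ Pa.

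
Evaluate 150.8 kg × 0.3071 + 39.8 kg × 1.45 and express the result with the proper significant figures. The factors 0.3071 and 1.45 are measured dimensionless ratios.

104.0 kg

150.8 × 0.3071 = 46.31068 → 46.31 kg (4 s.f., last digit at the 10^-2 place).
39.8 × 1.45 = 57.71 → 57.7 kg (3 s.f., last digit at the 10^-1 place).
Sum: 104.02068 kg; keep the coarser place, 10^-1.
Result: 104.0 kg.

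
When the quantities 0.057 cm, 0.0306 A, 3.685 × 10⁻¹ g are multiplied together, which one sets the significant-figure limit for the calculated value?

0.057 cm

0.057 cm → 2 s.f.; 0.0306 A → 3 s.f.; 3.685 × 10⁻¹ g → 4 s.f.
The fewest is 2 significant figures, from 0.057 cm.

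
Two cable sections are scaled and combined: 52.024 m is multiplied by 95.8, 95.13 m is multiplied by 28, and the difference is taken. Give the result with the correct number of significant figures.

2.3 × 10^3 m

52.024 × 95.8 = 4983.8992 → 4.98 × 10^3 m (3 s.f., last digit at the 10^1 place).
95.13 × 28 = 2663.64 → 2.7 × 10^3 m (2 s.f., last digit at the 10^2 place).
Difference: 2320.2592 m; keep the coarser place, 10^2.
Result: 2.3 × 10^3 m.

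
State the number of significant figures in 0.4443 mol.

4

0.4443: leading zeros are not significant.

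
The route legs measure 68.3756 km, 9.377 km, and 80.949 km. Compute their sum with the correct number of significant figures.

68.3756 km + 9.377 km + 80.949 km = 158.7016 km.
Addition/subtraction keeps the fewest decimal places: 68.3756 → 4 decimal places, 9.377 → 3 decimal places, 80.949 → 3 decimal places; limit is 3.
Rounded to 3 decimal places: 158.702 km.

158.702 km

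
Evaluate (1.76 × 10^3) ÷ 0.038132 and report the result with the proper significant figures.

4.62 × 10^4

(1.76 × 10^3) ÷ 0.038132 = 46155.4599811…
Multiplication/division keeps the fewest significant figures: 1.76 × 10^3 → 3 s.f., 0.038132 → 5 s.f.; limit is 3.
Rounded to 3 significant figures: 4.62 × 10^4.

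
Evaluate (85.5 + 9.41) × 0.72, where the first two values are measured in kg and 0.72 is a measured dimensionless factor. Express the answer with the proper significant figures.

68 kg

85.5 kg + 9.41 kg = 94.91 kg; the sum is limited to 1 decimal place (3 s.f.).
Carrying full precision, 94.91 × 0.72 = 68.3352 kg; 0.72 has 2 s.f., so the result keeps min(3, 2) = 2 s.f.
Rounded to 2 significant figures: 68 kg.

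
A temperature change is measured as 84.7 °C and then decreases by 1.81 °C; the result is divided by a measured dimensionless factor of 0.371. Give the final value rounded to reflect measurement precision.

223 °C

84.7 °C − 1.81 °C = 82.89 °C; the difference is limited to 1 decimal place (3 s.f.).
Carrying full precision, 82.89 ÷ 0.371 = 223.423180593… °C; 0.371 has 3 s.f., so the result keeps min(3, 3) = 3 s.f.
Rounded to 3 significant figures: 223 °C.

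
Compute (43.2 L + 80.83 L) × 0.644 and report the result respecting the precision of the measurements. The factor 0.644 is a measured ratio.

43.2 L + 80.83 L = 124.03 L; the sum is limited to 1 decimal place (4 s.f.).
Carrying full precision, 124.03 × 0.644 = 79.87532 L; 0.644 has 3 s.f., so the result keeps min(4, 3) = 3 s.f.
Rounded to 3 significant figures: 79.9 L.

79.9 L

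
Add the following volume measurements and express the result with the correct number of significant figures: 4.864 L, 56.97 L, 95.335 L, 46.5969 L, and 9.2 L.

4.864 L + 56.97 L + 95.335 L + 46.5969 L + 9.2 L = 212.9659 L.
Addition/subtraction keeps the fewest decimal places: 4.864 → 3 decimal places, 56.97 → 2 decimal places, 95.335 → 3 decimal places, 46.5969 → 4 decimal places, 9.2 → 1 decimal place; limit is 1.
Rounded to 1 decimal place: 213.0 L.

213.0 L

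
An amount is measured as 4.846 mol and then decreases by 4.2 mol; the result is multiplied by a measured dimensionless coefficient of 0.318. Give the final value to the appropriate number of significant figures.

4.846 mol − 4.2 mol = 0.646 mol; the difference is limited to 1 decimal place (1 s.f.).
Carrying full precision, 0.646 × 0.318 = 0.205428 mol; 0.318 has 3 s.f., so the result keeps min(1, 3) = 1 s.f.
Rounded to 1 significant figure: 0.2 mol.

0.2 mol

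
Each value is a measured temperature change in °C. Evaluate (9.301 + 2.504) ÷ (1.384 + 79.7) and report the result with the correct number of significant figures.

0.146

9.301 + 2.504 = 11.805, limited to 3 d.p. → 5 s.f.; 1.384 + 79.7 = 81.084, limited to 1 d.p. → 3 s.f.
Carrying full precision, 11.805 ÷ 81.084 = 0.145589758769…; keep min(5, 3) = 3 s.f.
Rounded to 3 significant figures: 0.146.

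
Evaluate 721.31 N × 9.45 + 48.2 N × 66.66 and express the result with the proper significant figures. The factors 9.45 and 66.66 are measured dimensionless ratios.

1.003 × 10^4 N

721.31 × 9.45 = 6816.3795 → 6.82 × 10^3 N (3 s.f., last digit at the 10^1 place).
48.2 × 66.66 = 3213.012 → 3.21 × 10^3 N (3 s.f., last digit at the 10^1 place).
Sum: 10029.3915 N; keep the coarser place, 10^1.
Result: 1.003 × 10^4 N.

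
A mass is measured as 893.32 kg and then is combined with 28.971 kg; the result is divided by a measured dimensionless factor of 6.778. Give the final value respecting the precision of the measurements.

136.1 kg

893.32 kg + 28.971 kg = 922.291 kg; the sum is limited to 2 decimal places (5 s.f.).
Carrying full precision, 922.291 ÷ 6.778 = 136.071259959… kg; 6.778 has 4 s.f., so the result keeps min(5, 4) = 4 s.f.
Rounded to 4 significant figures: 136.1 kg.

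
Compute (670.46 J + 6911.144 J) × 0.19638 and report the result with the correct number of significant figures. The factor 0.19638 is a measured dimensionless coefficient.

670.46 J + 6911.144 J = 7581.604 J; the sum is limited to 2 decimal places (6 s.f.).
Carrying full precision, 7581.604 × 0.19638 = 1488.87539352 J; 0.19638 has 5 s.f., so the result keeps min(6, 5) = 5 s.f.
Rounded to 5 significant figures: 1488.9 J.

1488.9 J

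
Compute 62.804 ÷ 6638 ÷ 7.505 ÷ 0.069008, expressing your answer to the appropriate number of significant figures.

62.804 ÷ 6638 ÷ 7.505 ÷ 0.069008 = 0.0182683750657…
Multiplication/division keeps the fewest significant figures: 62.804 → 5 s.f., 6638 → 4 s.f., 7.505 → 4 s.f., 0.069008 → 5 s.f.; limit is 4.
Rounded to 4 significant figures: 0.01827.

0.01827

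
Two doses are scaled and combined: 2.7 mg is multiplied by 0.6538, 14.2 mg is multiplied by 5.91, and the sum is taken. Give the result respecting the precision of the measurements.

85.7 mg

2.7 × 0.6538 = 1.76526 → 1.8 mg (2 s.f., last digit at the 10^-1 place).
14.2 × 5.91 = 83.922 → 83.9 mg (3 s.f., last digit at the 10^-1 place).
Sum: 85.68726 mg; keep the coarser place, 10^-1.
Result: 85.7 mg.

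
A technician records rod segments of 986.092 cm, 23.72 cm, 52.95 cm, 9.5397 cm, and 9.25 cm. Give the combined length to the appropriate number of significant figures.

986.092 cm + 23.72 cm + 52.95 cm + 9.5397 cm + 9.25 cm = 1081.5517 cm.
Addition/subtraction keeps the fewest decimal places: 986.092 → 3 decimal places, 23.72 → 2 decimal places, 52.95 → 2 decimal places, 9.5397 → 4 decimal places, 9.25 → 2 decimal places; limit is 2.
Rounded to 2 decimal places: 1.08155 × 10³ cm.

1.08155 × 10³ cm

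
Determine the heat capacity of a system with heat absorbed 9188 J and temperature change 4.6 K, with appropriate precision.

2.0 × 10³ J/K

heat capacity = 9188 J ÷ 4.6 K = 1997.39130435… J/K.
9188 has 4 significant figures; 4.6 has 2.
Division/multiplication keeps the fewest: 2 significant figures.
Rounded: 2.0 × 10³ J/K.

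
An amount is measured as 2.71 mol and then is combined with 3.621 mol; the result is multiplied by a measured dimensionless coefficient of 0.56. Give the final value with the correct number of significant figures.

3.5 mol

2.71 mol + 3.621 mol = 6.331 mol; the sum is limited to 2 decimal places (3 s.f.).
Carrying full precision, 6.331 × 0.56 = 3.54536 mol; 0.56 has 2 s.f., so the result keeps min(3, 2) = 2 s.f.
Rounded to 2 significant figures: 3.5 mol.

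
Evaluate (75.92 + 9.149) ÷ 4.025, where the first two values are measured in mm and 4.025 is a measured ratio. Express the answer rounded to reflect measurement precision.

75.92 mm + 9.149 mm = 85.069 mm; the sum is limited to 2 decimal places (4 s.f.).
Carrying full precision, 85.069 ÷ 4.025 = 21.1351552795… mm; 4.025 has 4 s.f., so the result keeps min(4, 4) = 4 s.f.
Rounded to 4 significant figures: 21.14 mm.

21.14 mm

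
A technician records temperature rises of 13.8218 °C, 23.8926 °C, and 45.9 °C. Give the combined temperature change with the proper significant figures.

13.8218 °C + 23.8926 °C + 45.9 °C = 83.6144 °C.
Addition/subtraction keeps the fewest decimal places: 13.8218 → 4 decimal places, 23.8926 → 4 decimal places, 45.9 → 1 decimal place; limit is 1.
Rounded to 1 decimal place: 83.6 °C.

83.6 °C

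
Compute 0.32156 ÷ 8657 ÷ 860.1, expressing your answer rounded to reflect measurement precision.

4.319 × 10⁻⁸

0.32156 ÷ 8657 ÷ 860.1 = 4.31862659401 × 10^-8…
Multiplication/division keeps the fewest significant figures: 0.32156 → 5 s.f., 8657 → 4 s.f., 860.1 → 4 s.f.; limit is 4.
Rounded to 4 significant figures: 4.319 × 10⁻⁸.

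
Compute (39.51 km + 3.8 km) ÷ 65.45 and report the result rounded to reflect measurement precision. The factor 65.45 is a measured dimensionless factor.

0.662 km

39.51 km + 3.8 km = 43.31 km; the sum is limited to 1 decimal place (3 s.f.).
Carrying full precision, 43.31 ÷ 65.45 = 0.661726508785… km; 65.45 has 4 s.f., so the result keeps min(3, 4) = 3 s.f.
Rounded to 3 significant figures: 0.662 km.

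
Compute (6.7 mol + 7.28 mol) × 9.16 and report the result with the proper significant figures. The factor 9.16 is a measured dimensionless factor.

128 mol

6.7 mol + 7.28 mol = 13.98 mol; the sum is limited to 1 decimal place (3 s.f.).
Carrying full precision, 13.98 × 9.16 = 128.0568 mol; 9.16 has 3 s.f., so the result keeps min(3, 3) = 3 s.f.
Rounded to 3 significant figures: 128 mol.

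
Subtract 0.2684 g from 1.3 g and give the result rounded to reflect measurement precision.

1.0 g

1.3 g − 0.2684 g = 1.0316 g.
Addition/subtraction keeps the fewest decimal places: 1.3 → 1 decimal place, 0.2684 → 4 decimal places; limit is 1.
Rounded to 1 decimal place: 1.0 g.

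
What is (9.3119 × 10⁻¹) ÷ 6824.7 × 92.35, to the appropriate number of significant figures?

0.01260

(9.3119 × 10⁻¹) ÷ 6824.7 × 92.35 = 0.0126006119683…
Multiplication/division keeps the fewest significant figures: 9.3119 × 10⁻¹ → 5 s.f., 6824.7 → 5 s.f., 92.35 → 4 s.f.; limit is 4.
Rounded to 4 significant figures: 0.01260.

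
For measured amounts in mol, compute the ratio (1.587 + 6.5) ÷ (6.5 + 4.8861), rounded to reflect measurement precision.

1.587 + 6.5 = 8.087, limited to 1 d.p. → 2 s.f.; 6.5 + 4.8861 = 11.3861, limited to 1 d.p. → 3 s.f.
Carrying full precision, 8.087 ÷ 11.3861 = 0.710251973898…; keep min(2, 3) = 2 s.f.
Rounded to 2 significant figures: 0.71.

0.71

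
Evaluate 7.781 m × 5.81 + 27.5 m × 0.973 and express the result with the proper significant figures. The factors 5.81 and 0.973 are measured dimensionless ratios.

7.781 × 5.81 = 45.20761 → 45.2 m (3 s.f., last digit at the 10^-1 place).
27.5 × 0.973 = 26.7575 → 26.8 m (3 s.f., last digit at the 10^-1 place).
Sum: 71.96511 m; keep the coarser place, 10^-1.
Result: 72.0 m.

72.0 m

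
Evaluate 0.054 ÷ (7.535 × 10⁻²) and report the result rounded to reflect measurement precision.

0.72

0.054 ÷ (7.535 × 10⁻²) = 0.716655607167…
Multiplication/division keeps the fewest significant figures: 0.054 → 2 s.f., 7.535 × 10⁻² → 4 s.f.; limit is 2.
Rounded to 2 significant figures: 0.72.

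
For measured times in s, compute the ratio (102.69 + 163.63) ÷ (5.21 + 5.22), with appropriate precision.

102.69 + 163.63 = 266.32, limited to 2 d.p. → 5 s.f.; 5.21 + 5.22 = 10.43, limited to 2 d.p. → 4 s.f.
Carrying full precision, 266.32 ÷ 10.43 = 25.5340364334…; keep min(5, 4) = 4 s.f.
Rounded to 4 significant figures: 25.53.

25.53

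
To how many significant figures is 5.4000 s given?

5.4000: trailing zeros after a decimal point are significant.

5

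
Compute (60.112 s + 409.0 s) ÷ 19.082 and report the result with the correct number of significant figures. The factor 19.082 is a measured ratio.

24.58 s

60.112 s + 409.0 s = 469.112 s; the sum is limited to 1 decimal place (4 s.f.).
Carrying full precision, 469.112 ÷ 19.082 = 24.5840058694… s; 19.082 has 5 s.f., so the result keeps min(4, 5) = 4 s.f.
Rounded to 4 significant figures: 24.58 s.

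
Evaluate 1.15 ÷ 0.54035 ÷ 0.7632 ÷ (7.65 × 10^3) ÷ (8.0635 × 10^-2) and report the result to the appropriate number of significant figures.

0.00452

1.15 ÷ 0.54035 ÷ 0.7632 ÷ (7.65 × 10^3) ÷ (8.0635 × 10^-2) = 0.00452063348317…
Multiplication/division keeps the fewest significant figures: 1.15 → 3 s.f., 0.54035 → 5 s.f., 0.7632 → 4 s.f., 7.65 × 10^3 → 3 s.f., 8.0635 × 10^-2 → 5 s.f.; limit is 3.
Rounded to 3 significant figures: 0.00452.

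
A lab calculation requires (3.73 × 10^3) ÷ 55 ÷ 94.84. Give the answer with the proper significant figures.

(3.73 × 10^3) ÷ 55 ÷ 94.84 = 0.715079943254…
Multiplication/division keeps the fewest significant figures: 3.73 × 10^3 → 3 s.f., 55 → 2 s.f., 94.84 → 4 s.f.; limit is 2.
Rounded to 2 significant figures: 0.72.

0.72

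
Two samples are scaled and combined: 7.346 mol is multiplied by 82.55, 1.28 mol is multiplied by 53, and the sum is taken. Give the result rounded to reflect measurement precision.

7.346 × 82.55 = 606.4123 → 606.4 mol (4 s.f., last digit at the 10^-1 place).
1.28 × 53 = 67.84 → 68 mol (2 s.f., last digit at the 10^0 place).
Sum: 674.2523 mol; keep the coarser place, 10^0.
Result: 674 mol.

674 mol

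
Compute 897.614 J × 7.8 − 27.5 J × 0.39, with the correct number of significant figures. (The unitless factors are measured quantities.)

7.0 × 10^3 J

897.614 × 7.8 = 7001.3892 → 7.0 × 10^3 J (2 s.f., last digit at the 10^2 place).
27.5 × 0.39 = 10.725 → 11 J (2 s.f., last digit at the 10^0 place).
Difference: 6990.6642 J; keep the coarser place, 10^2.
Result: 7.0 × 10^3 J.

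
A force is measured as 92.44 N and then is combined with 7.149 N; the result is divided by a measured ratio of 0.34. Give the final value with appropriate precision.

92.44 N + 7.149 N = 99.589 N; the sum is limited to 2 decimal places (4 s.f.).
Carrying full precision, 99.589 ÷ 0.34 = 292.908823529… N; 0.34 has 2 s.f., so the result keeps min(4, 2) = 2 s.f.
Rounded to 2 significant figures: 2.9 × 10² N.

2.9 × 10² N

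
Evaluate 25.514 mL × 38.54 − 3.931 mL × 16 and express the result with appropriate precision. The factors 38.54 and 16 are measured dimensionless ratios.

9.20 × 10^2 mL

25.514 × 38.54 = 983.30956 → 983.3 mL (4 s.f., last digit at the 10^-1 place).
3.931 × 16 = 62.896 → 63 mL (2 s.f., last digit at the 10^0 place).
Difference: 920.41356 mL; keep the coarser place, 10^0.
Result: 9.20 × 10^2 mL.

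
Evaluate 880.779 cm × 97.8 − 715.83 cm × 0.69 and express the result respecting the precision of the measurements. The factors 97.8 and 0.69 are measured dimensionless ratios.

880.779 × 97.8 = 86140.1862 → 8.61 × 10⁴ cm (3 s.f., last digit at the 10^2 place).
715.83 × 0.69 = 493.9227 → 4.9 × 10² cm (2 s.f., last digit at the 10^1 place).
Difference: 85646.2635 cm; keep the coarser place, 10^2.
Result: 8.56 × 10⁴ cm.

8.56 × 10⁴ cm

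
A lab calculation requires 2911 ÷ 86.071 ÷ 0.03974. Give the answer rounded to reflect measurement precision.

2911 ÷ 86.071 ÷ 0.03974 = 851.054738069…
Multiplication/division keeps the fewest significant figures: 2911 → 4 s.f., 86.071 → 5 s.f., 0.03974 → 4 s.f.; limit is 4.
Rounded to 4 significant figures: 8.511 × 10².

8.511 × 10²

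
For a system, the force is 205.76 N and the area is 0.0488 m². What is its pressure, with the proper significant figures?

4.22 × 10³ Pa

pressure = 205.76 N ÷ 0.0488 m² = 4216.39344262… Pa.
205.76 has 5 significant figures; 0.0488 has 3.
Division/multiplication keeps the fewest: 3 significant figures.
Rounded: 4.22 × 10³ Pa.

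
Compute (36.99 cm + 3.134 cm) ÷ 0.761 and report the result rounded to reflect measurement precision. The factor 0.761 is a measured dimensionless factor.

36.99 cm + 3.134 cm = 40.124 cm; the sum is limited to 2 decimal places (4 s.f.).
Carrying full precision, 40.124 ÷ 0.761 = 52.7253613666… cm; 0.761 has 3 s.f., so the result keeps min(4, 3) = 3 s.f.
Rounded to 3 significant figures: 52.7 cm.

52.7 cm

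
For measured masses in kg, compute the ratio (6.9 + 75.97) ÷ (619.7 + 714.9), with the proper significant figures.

6.9 + 75.97 = 82.87, limited to 1 d.p. → 3 s.f.; 619.7 + 714.9 = 1334.6, limited to 1 d.p. → 5 s.f.
Carrying full precision, 82.87 ÷ 1334.6 = 0.0620935111644…; keep min(3, 5) = 3 s.f.
Rounded to 3 significant figures: 0.0621.

0.0621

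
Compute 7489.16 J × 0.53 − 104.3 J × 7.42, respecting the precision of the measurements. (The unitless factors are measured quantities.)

7489.16 × 0.53 = 3969.2548 → 4.0 × 10^3 J (2 s.f., last digit at the 10^2 place).
104.3 × 7.42 = 773.906 → 774 J (3 s.f., last digit at the 10^0 place).
Difference: 3195.3488 J; keep the coarser place, 10^2.
Result: 3.2 × 10^3 J.

3.2 × 10^3 J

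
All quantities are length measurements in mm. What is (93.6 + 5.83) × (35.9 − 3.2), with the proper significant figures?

3.25 × 10^3 mm²

93.6 + 5.83 = 99.43, limited to 1 d.p. → 3 s.f.; 35.9 − 3.2 = 32.7, limited to 1 d.p. → 3 s.f.
Carrying full precision, 99.43 × 32.7 = 3251.361; keep min(3, 3) = 3 s.f.
Rounded to 3 significant figures: 3.25 × 10^3 mm².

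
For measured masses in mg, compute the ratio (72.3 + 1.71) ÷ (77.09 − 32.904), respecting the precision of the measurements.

1.67

72.3 + 1.71 = 74.01, limited to 1 d.p. → 3 s.f.; 77.09 − 32.904 = 44.186, limited to 2 d.p. → 4 s.f.
Carrying full precision, 74.01 ÷ 44.186 = 1.67496492102…; keep min(3, 4) = 3 s.f.
Rounded to 3 significant figures: 1.67.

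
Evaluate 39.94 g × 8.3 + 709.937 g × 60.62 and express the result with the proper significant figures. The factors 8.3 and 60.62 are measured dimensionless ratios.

39.94 × 8.3 = 331.502 → 3.3 × 10² g (2 s.f., last digit at the 10^1 place).
709.937 × 60.62 = 43036.38094 → 4.304 × 10⁴ g (4 s.f., last digit at the 10^1 place).
Sum: 43367.88294 g; keep the coarser place, 10^1.
Result: 4.337 × 10⁴ g.

4.337 × 10⁴ g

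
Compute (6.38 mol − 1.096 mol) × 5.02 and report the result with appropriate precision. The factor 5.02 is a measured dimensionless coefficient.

6.38 mol − 1.096 mol = 5.284 mol; the difference is limited to 2 decimal places (3 s.f.).
Carrying full precision, 5.284 × 5.02 = 26.52568 mol; 5.02 has 3 s.f., so the result keeps min(3, 3) = 3 s.f.
Rounded to 3 significant figures: 26.5 mol.

26.5 mol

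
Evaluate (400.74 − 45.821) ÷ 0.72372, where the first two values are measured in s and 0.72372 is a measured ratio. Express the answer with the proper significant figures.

490.41 s

400.74 s − 45.821 s = 354.919 s; the difference is limited to 2 decimal places (5 s.f.).
Carrying full precision, 354.919 ÷ 0.72372 = 490.409274305… s; 0.72372 has 5 s.f., so the result keeps min(5, 5) = 5 s.f.
Rounded to 5 significant figures: 490.41 s.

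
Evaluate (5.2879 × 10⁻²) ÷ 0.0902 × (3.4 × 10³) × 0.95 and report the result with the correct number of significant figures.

(5.2879 × 10⁻²) ÷ 0.0902 × (3.4 × 10³) × 0.95 = 1893.56064302…
Multiplication/division keeps the fewest significant figures: 5.2879 × 10⁻² → 5 s.f., 0.0902 → 3 s.f., 3.4 × 10³ → 2 s.f., 0.95 → 2 s.f.; limit is 2.
Rounded to 2 significant figures: 1.9 × 10³.

1.9 × 10³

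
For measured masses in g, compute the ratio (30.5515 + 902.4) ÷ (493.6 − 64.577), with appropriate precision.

2.175

30.5515 + 902.4 = 932.9515, limited to 1 d.p. → 4 s.f.; 493.6 − 64.577 = 429.023, limited to 1 d.p. → 4 s.f.
Carrying full precision, 932.9515 ÷ 429.023 = 2.17459553451…; keep min(4, 4) = 4 s.f.
Rounded to 4 significant figures: 2.175.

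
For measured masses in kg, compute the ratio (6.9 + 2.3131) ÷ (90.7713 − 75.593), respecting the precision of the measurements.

0.61

6.9 + 2.3131 = 9.2131, limited to 1 d.p. → 2 s.f.; 90.7713 − 75.593 = 15.1783, limited to 3 d.p. → 5 s.f.
Carrying full precision, 9.2131 ÷ 15.1783 = 0.60699156032…; keep min(2, 5) = 2 s.f.
Rounded to 2 significant figures: 0.61.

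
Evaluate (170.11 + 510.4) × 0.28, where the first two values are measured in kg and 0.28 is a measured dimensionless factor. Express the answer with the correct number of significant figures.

170.11 kg + 510.4 kg = 680.51 kg; the sum is limited to 1 decimal place (4 s.f.).
Carrying full precision, 680.51 × 0.28 = 190.5428 kg; 0.28 has 2 s.f., so the result keeps min(4, 2) = 2 s.f.
Rounded to 2 significant figures: 1.9 × 10^2 kg.

1.9 × 10^2 kg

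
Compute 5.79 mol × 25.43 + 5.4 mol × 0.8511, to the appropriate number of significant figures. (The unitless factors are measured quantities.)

152 mol

5.79 × 25.43 = 147.2397 → 147 mol (3 s.f., last digit at the 10^0 place).
5.4 × 0.8511 = 4.59594 → 4.6 mol (2 s.f., last digit at the 10^-1 place).
Sum: 151.83564 mol; keep the coarser place, 10^0.
Result: 152 mol.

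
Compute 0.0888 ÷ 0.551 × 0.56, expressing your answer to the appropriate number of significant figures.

0.0888 ÷ 0.551 × 0.56 = 0.0902504537205…
Multiplication/division keeps the fewest significant figures: 0.0888 → 3 s.f., 0.551 → 3 s.f., 0.56 → 2 s.f.; limit is 2.
Rounded to 2 significant figures: 0.090.

0.090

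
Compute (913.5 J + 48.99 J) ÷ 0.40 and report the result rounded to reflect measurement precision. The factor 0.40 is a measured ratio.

2.4 × 10³ J

913.5 J + 48.99 J = 962.49 J; the sum is limited to 1 decimal place (4 s.f.).
Carrying full precision, 962.49 ÷ 0.40 = 2406.225 J; 0.40 has 2 s.f., so the result keeps min(4, 2) = 2 s.f.
Rounded to 2 significant figures: 2.4 × 10³ J.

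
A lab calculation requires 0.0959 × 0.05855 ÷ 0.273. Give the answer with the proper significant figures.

0.0959 × 0.05855 ÷ 0.273 = 0.0205675641026…
Multiplication/division keeps the fewest significant figures: 0.0959 → 3 s.f., 0.05855 → 4 s.f., 0.273 → 3 s.f.; limit is 3.
Rounded to 3 significant figures: 0.0206.

0.0206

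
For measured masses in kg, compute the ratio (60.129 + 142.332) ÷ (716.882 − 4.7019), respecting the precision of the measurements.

2.84283 × 10⁻¹

60.129 + 142.332 = 202.461, limited to 3 d.p. → 6 s.f.; 716.882 − 4.7019 = 712.1801, limited to 3 d.p. → 6 s.f.
Carrying full precision, 202.461 ÷ 712.1801 = 0.284283427745…; keep min(6, 6) = 6 s.f.
Rounded to 6 significant figures: 2.84283 × 10⁻¹.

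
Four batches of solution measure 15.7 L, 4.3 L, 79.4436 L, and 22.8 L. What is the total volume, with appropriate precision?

15.7 L + 4.3 L + 79.4436 L + 22.8 L = 122.2436 L.
Addition/subtraction keeps the fewest decimal places: 15.7 → 1 decimal place, 4.3 → 1 decimal place, 79.4436 → 4 decimal places, 22.8 → 1 decimal place; limit is 1.
Rounded to 1 decimal place: 122.2 L.

122.2 L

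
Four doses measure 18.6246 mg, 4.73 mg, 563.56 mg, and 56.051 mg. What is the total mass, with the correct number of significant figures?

18.6246 mg + 4.73 mg + 563.56 mg + 56.051 mg = 642.9656 mg.
Addition/subtraction keeps the fewest decimal places: 18.6246 → 4 decimal places, 4.73 → 2 decimal places, 563.56 → 2 decimal places, 56.051 → 3 decimal places; limit is 2.
Rounded to 2 decimal places: 642.97 mg.

642.97 mg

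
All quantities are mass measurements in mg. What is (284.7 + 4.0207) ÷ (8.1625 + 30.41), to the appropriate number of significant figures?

7.485

284.7 + 4.0207 = 288.7207, limited to 1 d.p. → 4 s.f.; 8.1625 + 30.41 = 38.5725, limited to 2 d.p. → 4 s.f.
Carrying full precision, 288.7207 ÷ 38.5725 = 7.48514356083…; keep min(4, 4) = 4 s.f.
Rounded to 4 significant figures: 7.485.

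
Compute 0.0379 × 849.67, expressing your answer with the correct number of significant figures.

32.2

0.0379 × 849.67 = 32.202493
Multiplication/division keeps the fewest significant figures: 0.0379 → 3 s.f., 849.67 → 5 s.f.; limit is 3.
Rounded to 3 significant figures: 32.2.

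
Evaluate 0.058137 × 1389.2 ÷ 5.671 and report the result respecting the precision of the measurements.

14.24

0.058137 × 1389.2 ÷ 5.671 = 14.2415659319…
Multiplication/division keeps the fewest significant figures: 0.058137 → 5 s.f., 1389.2 → 5 s.f., 5.671 → 4 s.f.; limit is 4.
Rounded to 4 significant figures: 14.24.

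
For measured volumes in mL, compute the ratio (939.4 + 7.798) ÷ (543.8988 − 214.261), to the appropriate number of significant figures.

2.873

939.4 + 7.798 = 947.198, limited to 1 d.p. → 4 s.f.; 543.8988 − 214.261 = 329.6378, limited to 3 d.p. → 6 s.f.
Carrying full precision, 947.198 ÷ 329.6378 = 2.87345079964…; keep min(4, 6) = 4 s.f.
Rounded to 4 significant figures: 2.873.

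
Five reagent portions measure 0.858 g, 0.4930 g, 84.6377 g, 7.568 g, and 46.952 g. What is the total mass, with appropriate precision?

140.509 g

0.858 g + 0.4930 g + 84.6377 g + 7.568 g + 46.952 g = 140.5087 g.
Addition/subtraction keeps the fewest decimal places: 0.858 → 3 decimal places, 0.4930 → 4 decimal places, 84.6377 → 4 decimal places, 7.568 → 3 decimal places, 46.952 → 3 decimal places; limit is 3.
Rounded to 3 decimal places: 140.509 g.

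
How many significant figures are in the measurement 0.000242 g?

3

0.000242: leading zeros are not significant.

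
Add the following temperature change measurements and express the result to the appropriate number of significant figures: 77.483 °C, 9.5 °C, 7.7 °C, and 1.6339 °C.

77.483 °C + 9.5 °C + 7.7 °C + 1.6339 °C = 96.3169 °C.
Addition/subtraction keeps the fewest decimal places: 77.483 → 3 decimal places, 9.5 → 1 decimal place, 7.7 → 1 decimal place, 1.6339 → 4 decimal places; limit is 1.
Rounded to 1 decimal place: 96.3 °C.

96.3 °C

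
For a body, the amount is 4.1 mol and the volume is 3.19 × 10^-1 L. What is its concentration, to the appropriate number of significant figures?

concentration = 4.1 mol ÷ 3.19 × 10^-1 L = 12.8526645768… mol/L.
4.1 has 2 significant figures; 3.19 × 10^-1 has 3.
Division/multiplication keeps the fewest: 2 significant figures.
Rounded: 13 mol/L.

13 mol/L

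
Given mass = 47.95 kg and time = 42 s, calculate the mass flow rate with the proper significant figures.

1.1 kg/s

mass flow rate = 47.95 kg ÷ 42 s = 1.14166666667… kg/s.
47.95 has 4 significant figures; 42 has 2.
Division/multiplication keeps the fewest: 2 significant figures.
Rounded: 1.1 kg/s.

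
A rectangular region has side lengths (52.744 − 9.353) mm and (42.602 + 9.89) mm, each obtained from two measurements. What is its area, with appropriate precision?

52.744 − 9.353 = 43.391, limited to 3 d.p. → 5 s.f.; 42.602 + 9.89 = 52.492, limited to 2 d.p. → 4 s.f.
Carrying full precision, 43.391 × 52.492 = 2277.680372; keep min(5, 4) = 4 s.f.
Rounded to 4 significant figures: 2278 mm².

2278 mm²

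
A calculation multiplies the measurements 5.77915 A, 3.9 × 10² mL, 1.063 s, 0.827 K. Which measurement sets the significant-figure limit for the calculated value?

3.9 × 10² mL

5.77915 A → 6 s.f.; 3.9 × 10² mL → 2 s.f.; 1.063 s → 4 s.f.; 0.827 K → 3 s.f.
The fewest is 2 significant figures, from 3.9 × 10² mL.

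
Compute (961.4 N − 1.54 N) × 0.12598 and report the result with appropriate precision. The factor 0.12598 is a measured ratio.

961.4 N − 1.54 N = 959.86 N; the difference is limited to 1 decimal place (4 s.f.).
Carrying full precision, 959.86 × 0.12598 = 120.9231628 N; 0.12598 has 5 s.f., so the result keeps min(4, 5) = 4 s.f.
Rounded to 4 significant figures: 1.209 × 10² N.

1.209 × 10² N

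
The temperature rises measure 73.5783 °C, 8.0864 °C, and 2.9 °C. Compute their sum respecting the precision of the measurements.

73.5783 °C + 8.0864 °C + 2.9 °C = 84.5647 °C.
Addition/subtraction keeps the fewest decimal places: 73.5783 → 4 decimal places, 8.0864 → 4 decimal places, 2.9 → 1 decimal place; limit is 1.
Rounded to 1 decimal place: 84.6 °C.

84.6 °C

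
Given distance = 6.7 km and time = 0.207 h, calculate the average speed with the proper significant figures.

average speed = 6.7 km ÷ 0.207 h = 32.3671497585… km/h.
6.7 has 2 significant figures; 0.207 has 3.
Division/multiplication keeps the fewest: 2 significant figures.
Rounded: 32 km/h.

32 km/h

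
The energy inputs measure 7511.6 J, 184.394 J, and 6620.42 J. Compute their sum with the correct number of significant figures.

7511.6 J + 184.394 J + 6620.42 J = 14316.414 J.
Addition/subtraction keeps the fewest decimal places: 7511.6 → 1 decimal place, 184.394 → 3 decimal places, 6620.42 → 2 decimal places; limit is 1.
Rounded to 1 decimal place: 14316.4 J.

14316.4 J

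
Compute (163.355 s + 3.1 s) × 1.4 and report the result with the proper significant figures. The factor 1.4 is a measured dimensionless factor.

2.3 × 10^2 s

163.355 s + 3.1 s = 166.455 s; the sum is limited to 1 decimal place (4 s.f.).
Carrying full precision, 166.455 × 1.4 = 233.037 s; 1.4 has 2 s.f., so the result keeps min(4, 2) = 2 s.f.
Rounded to 2 significant figures: 2.3 × 10^2 s.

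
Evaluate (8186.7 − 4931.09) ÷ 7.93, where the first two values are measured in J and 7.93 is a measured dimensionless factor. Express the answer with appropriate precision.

8186.7 J − 4931.09 J = 3255.61 J; the difference is limited to 1 decimal place (5 s.f.).
Carrying full precision, 3255.61 ÷ 7.93 = 410.543505675… J; 7.93 has 3 s.f., so the result keeps min(5, 3) = 3 s.f.
Rounded to 3 significant figures: 411 J.

411 J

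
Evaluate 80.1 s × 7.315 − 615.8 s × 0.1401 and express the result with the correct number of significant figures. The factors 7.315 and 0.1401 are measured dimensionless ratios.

80.1 × 7.315 = 585.9315 → 586 s (3 s.f., last digit at the 10^0 place).
615.8 × 0.1401 = 86.27358 → 86.27 s (4 s.f., last digit at the 10^-2 place).
Difference: 499.65792 s; keep the coarser place, 10^0.
Result: 500. s.

500. s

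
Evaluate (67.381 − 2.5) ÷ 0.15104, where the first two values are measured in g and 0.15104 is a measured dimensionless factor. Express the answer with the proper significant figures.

430. g

67.381 g − 2.5 g = 64.881 g; the difference is limited to 1 decimal place (3 s.f.).
Carrying full precision, 64.881 ÷ 0.15104 = 429.561705508… g; 0.15104 has 5 s.f., so the result keeps min(3, 5) = 3 s.f.
Rounded to 3 significant figures: 430. g.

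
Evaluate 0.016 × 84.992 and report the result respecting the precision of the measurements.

0.016 × 84.992 = 1.359872
Multiplication/division keeps the fewest significant figures: 0.016 → 2 s.f., 84.992 → 5 s.f.; limit is 2.
Rounded to 2 significant figures: 1.4.

1.4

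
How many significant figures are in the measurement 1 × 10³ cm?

1 × 10³: in scientific notation every digit of the coefficient is significant.

1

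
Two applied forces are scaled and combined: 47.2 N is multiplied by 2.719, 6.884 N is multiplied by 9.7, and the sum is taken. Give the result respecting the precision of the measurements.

47.2 × 2.719 = 128.3368 → 128 N (3 s.f., last digit at the 10^0 place).
6.884 × 9.7 = 66.7748 → 67 N (2 s.f., last digit at the 10^0 place).
Sum: 195.1116 N; keep the coarser place, 10^0.
Result: 1.95 × 10² N.

1.95 × 10² N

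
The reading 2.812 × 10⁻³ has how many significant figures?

2.812 × 10⁻³: in scientific notation every digit of the coefficient is significant.

4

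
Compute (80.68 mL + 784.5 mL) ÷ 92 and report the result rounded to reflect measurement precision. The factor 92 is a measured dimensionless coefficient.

9.4 mL

80.68 mL + 784.5 mL = 865.18 mL; the sum is limited to 1 decimal place (4 s.f.).
Carrying full precision, 865.18 ÷ 92 = 9.40413043478… mL; 92 has 2 s.f., so the result keeps min(4, 2) = 2 s.f.
Rounded to 2 significant figures: 9.4 mL.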